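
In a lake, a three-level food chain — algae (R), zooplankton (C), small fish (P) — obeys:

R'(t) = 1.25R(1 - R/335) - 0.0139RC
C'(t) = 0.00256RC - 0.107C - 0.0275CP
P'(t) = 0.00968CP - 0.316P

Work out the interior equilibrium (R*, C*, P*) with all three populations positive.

From dP/dt = 0: 0.00968C* = 0.316, so C* = 32.6.
From dR/dt = 0: 1.25(1 - R*/335) = 0.0139·32.6, giving R* = 335·(1 - 0.363) = 213.
From dC/dt = 0: 0.00256·213 - 0.107 = 0.0275P*, so P* = 0.439/0.0275 = 16.

R* ≈ 213, C* ≈ 32.6, P* ≈ 16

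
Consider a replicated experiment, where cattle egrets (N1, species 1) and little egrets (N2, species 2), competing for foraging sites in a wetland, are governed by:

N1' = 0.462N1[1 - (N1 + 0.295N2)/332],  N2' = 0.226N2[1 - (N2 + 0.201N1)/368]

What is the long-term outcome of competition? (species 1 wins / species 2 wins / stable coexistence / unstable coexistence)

stable coexistence

Compare the nullcline intercepts: K1/α12 = 332/0.295 = 1130 > K2 = 368; K2/α21 = 368/0.201 = 1830 > K1 = 332.
Since both inequalities hold, each species can invade when rare, so the interior equilibrium is stable.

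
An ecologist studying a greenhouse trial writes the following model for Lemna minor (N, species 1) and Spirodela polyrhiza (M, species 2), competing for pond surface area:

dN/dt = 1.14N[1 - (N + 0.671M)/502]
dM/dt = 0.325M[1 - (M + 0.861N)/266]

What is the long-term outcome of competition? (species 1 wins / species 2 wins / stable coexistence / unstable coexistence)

species 1 excludes species 2

Compare the nullcline intercepts: K1/α12 = 502/0.671 = 748 > K2 = 266; K2/α21 = 266/0.861 = 309 < K1 = 502.
Since the inequalities point opposite ways, species 1 can invade but species 2 cannot.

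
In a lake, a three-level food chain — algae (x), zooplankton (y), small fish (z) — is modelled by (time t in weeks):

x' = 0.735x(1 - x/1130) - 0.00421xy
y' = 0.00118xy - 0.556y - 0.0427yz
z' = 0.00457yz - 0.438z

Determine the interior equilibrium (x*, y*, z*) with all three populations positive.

From dz/dt = 0: 0.00457y* = 0.438, so y* = 95.8.
From dx/dt = 0: 0.735(1 - x*/1130) = 0.00421·95.8, giving x* = 1130·(1 - 0.549) = 510.
From dy/dt = 0: 0.00118·510 - 0.556 = 0.0427z*, so z* = 0.0454/0.0427 = 1.06.

x* ≈ 510, y* ≈ 95.8, z* ≈ 1.06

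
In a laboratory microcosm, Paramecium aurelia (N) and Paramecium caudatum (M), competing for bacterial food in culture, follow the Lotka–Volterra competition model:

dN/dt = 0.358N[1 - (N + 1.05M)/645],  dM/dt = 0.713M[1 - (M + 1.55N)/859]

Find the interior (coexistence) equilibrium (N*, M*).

Setting both brackets to zero gives the nullclines N + 1.05M = 645 and 1.55N + M = 859.
Substituting M = 859 - 1.55N into the first: N(1 - 1.05·1.55) = 645 - 1.05·859.
So N* = -257/-0.628 = 409, and then M* = 859 - 1.55·409 = 224.

N* ≈ 409, M* ≈ 224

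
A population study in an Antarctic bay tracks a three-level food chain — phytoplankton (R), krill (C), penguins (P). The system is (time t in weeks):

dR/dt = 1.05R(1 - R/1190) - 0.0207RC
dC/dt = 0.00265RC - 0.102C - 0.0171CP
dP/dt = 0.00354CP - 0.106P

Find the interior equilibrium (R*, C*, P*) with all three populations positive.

R* ≈ 488, C* ≈ 29.9, P* ≈ 69.6

From dP/dt = 0: 0.00354C* = 0.106, so C* = 29.9.
From dR/dt = 0: 1.05(1 - R*/1190) = 0.0207·29.9, giving R* = 1190·(1 - 0.59) = 488.
From dC/dt = 0: 0.00265·488 - 0.102 = 0.0171P*, so P* = 1.19/0.0171 = 69.6.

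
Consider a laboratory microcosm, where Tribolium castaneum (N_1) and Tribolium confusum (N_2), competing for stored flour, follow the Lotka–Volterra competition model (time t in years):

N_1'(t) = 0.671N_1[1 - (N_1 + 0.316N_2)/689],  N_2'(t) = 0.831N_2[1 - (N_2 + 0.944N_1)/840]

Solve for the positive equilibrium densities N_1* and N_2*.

Setting both brackets to zero gives the nullclines N_1 + 0.316N_2 = 689 and 0.944N_1 + N_2 = 840.
Substituting N_2 = 840 - 0.944N_1 into the first: N_1(1 - 0.316·0.944) = 689 - 0.316·840.
So N_1* = 424/0.702 = 604, and then N_2* = 840 - 0.944·604 = 270.

N_1* ≈ 604, N_2* ≈ 270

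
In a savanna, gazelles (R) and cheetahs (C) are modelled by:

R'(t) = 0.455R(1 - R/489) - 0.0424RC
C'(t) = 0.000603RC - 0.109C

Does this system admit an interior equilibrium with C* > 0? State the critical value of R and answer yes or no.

Threshold R = 181; K > 181, so yes, the predator persists.

The predator equation gives dC/dt > 0 only when R > 0.109/0.000603 = 181.
Without the predator, R → K = 489. Since 489 > 181, the predator can invade and persist.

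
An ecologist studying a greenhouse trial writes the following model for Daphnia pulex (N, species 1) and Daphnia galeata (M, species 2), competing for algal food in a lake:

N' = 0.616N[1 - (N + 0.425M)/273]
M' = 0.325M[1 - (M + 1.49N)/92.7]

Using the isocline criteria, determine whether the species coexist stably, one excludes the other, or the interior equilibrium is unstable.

Compare the nullcline intercepts: K1/α12 = 273/0.425 = 642 > K2 = 92.7; K2/α21 = 92.7/1.49 = 62.2 < K1 = 273.
Since the inequalities point opposite ways, species 1 can invade but species 2 cannot.

species 1 excludes species 2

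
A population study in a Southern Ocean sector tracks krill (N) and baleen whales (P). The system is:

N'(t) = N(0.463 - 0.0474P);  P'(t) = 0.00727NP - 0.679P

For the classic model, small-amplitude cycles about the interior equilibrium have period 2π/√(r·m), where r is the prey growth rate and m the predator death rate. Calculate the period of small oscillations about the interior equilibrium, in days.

Here r = 0.463 and m = 0.679, so r·m = 0.314.
ω = √0.314 = 0.561 per day, hence T = 2π/ω ≈ 11.2 days.

T ≈ 11.2 days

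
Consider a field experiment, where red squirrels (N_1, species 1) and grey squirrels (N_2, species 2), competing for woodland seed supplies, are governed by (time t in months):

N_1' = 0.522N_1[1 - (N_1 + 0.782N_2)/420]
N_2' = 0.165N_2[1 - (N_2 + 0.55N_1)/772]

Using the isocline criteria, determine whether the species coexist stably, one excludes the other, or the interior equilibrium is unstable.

species 2 excludes species 1

Compare the nullcline intercepts: K1/α12 = 420/0.782 = 537 < K2 = 772; K2/α21 = 772/0.55 = 1400 > K1 = 420.
Since the inequalities point opposite ways, species 2 can invade but species 1 cannot.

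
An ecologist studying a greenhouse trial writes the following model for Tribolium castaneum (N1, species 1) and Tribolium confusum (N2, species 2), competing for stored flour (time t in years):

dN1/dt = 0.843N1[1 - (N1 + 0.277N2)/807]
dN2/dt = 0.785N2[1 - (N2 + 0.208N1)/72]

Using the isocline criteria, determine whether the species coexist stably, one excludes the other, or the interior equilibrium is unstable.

Compare the nullcline intercepts: K1/α12 = 807/0.277 = 2910 > K2 = 72; K2/α21 = 72/0.208 = 346 < K1 = 807.
Since the inequalities point opposite ways, species 1 can invade but species 2 cannot.

species 1 excludes species 2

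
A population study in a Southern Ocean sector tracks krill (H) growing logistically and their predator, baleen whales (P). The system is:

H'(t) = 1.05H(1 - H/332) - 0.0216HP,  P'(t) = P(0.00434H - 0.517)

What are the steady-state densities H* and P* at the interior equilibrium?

H* ≈ 119, P* ≈ 31.2

From dP/dt = 0 with P > 0: 0.00434H* = 0.517, so H* = 119.
Substitute into dH/dt = 0: 1.05(1 - 119/332) = 0.0216P*.
The bracket is 0.641, giving P* = 0.673/0.0216 = 31.2.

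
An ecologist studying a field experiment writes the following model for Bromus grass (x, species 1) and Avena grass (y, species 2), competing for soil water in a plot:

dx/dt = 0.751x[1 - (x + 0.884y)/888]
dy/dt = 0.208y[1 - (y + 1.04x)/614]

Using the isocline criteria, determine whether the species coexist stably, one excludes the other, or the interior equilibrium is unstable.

Compare the nullcline intercepts: K1/α12 = 888/0.884 = 1000 > K2 = 614; K2/α21 = 614/1.04 = 590 < K1 = 888.
Since the inequalities point opposite ways, species 1 can invade but species 2 cannot.

species 1 excludes species 2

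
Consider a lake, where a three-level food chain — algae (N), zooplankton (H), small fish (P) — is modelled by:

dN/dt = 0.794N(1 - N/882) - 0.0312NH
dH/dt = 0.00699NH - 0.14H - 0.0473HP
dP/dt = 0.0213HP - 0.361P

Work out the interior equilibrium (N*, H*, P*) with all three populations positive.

N* ≈ 295, H* ≈ 16.9, P* ≈ 40.6

From dP/dt = 0: 0.0213H* = 0.361, so H* = 16.9.
From dN/dt = 0: 0.794(1 - N*/882) = 0.0312·16.9, giving N* = 882·(1 - 0.666) = 295.
From dH/dt = 0: 0.00699·295 - 0.14 = 0.0473P*, so P* = 1.92/0.0473 = 40.6.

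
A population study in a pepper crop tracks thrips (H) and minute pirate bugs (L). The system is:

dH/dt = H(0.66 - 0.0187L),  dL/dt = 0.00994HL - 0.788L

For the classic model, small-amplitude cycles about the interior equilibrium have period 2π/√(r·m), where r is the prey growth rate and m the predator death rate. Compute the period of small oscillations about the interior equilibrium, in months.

T ≈ 8.71 months

Here r = 0.66 and m = 0.788, so r·m = 0.52.
ω = √0.52 = 0.721 per month, hence T = 2π/ω ≈ 8.71 months.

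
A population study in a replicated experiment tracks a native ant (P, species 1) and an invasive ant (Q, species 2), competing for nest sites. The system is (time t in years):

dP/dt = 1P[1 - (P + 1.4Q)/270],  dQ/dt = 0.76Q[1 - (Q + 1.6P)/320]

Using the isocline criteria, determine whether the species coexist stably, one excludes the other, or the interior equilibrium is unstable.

Compare the nullcline intercepts: K1/α12 = 270/1.4 = 193 < K2 = 320; K2/α21 = 320/1.6 = 200 < K1 = 270.
Since both are reversed, neither can invade when rare; the interior point is a saddle.

unstable coexistence (outcome depends on initial conditions)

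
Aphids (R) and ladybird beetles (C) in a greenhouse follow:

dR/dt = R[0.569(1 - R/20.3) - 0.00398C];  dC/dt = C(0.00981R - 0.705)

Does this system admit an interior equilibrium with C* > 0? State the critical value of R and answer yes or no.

The predator equation gives dC/dt > 0 only when R > 0.705/0.00981 = 71.9.
Without the predator, R → K = 20.3. Since 20.3 < 71.9, the predator cannot invade.

Threshold R = 71.9; K < 71.9, so no, the predator goes extinct.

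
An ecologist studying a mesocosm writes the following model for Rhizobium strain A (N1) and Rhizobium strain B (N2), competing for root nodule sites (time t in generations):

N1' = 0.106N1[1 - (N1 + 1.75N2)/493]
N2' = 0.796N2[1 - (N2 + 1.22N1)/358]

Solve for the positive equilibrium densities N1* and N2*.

N1* ≈ 118, N2* ≈ 215

Setting both brackets to zero gives the nullclines N1 + 1.75N2 = 493 and 1.22N1 + N2 = 358.
Substituting N2 = 358 - 1.22N1 into the first: N1(1 - 1.75·1.22) = 493 - 1.75·358.
So N1* = -134/-1.13 = 118, and then N2* = 358 - 1.22·118 = 215.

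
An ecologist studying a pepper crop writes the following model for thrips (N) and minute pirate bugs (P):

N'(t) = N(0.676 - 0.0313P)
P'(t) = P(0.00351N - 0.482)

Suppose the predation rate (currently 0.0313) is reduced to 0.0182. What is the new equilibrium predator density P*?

P* ≈ 37.1

At the interior fixed point, setting dN/dt = 0 with N > 0 fixes P* = (prey growth rate)/(NP coefficient) — independent of the other coefficients.
With the change, P* = 0.676/0.0182 = 37.1; it rises from 21.6.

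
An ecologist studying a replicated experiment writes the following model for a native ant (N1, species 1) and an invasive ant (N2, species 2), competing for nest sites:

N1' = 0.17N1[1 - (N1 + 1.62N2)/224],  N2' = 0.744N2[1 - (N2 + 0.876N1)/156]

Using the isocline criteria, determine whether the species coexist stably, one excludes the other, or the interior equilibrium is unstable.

unstable coexistence (outcome depends on initial conditions)

Compare the nullcline intercepts: K1/α12 = 224/1.62 = 138 < K2 = 156; K2/α21 = 156/0.876 = 178 < K1 = 224.
Since both are reversed, neither can invade when rare; the interior point is a saddle.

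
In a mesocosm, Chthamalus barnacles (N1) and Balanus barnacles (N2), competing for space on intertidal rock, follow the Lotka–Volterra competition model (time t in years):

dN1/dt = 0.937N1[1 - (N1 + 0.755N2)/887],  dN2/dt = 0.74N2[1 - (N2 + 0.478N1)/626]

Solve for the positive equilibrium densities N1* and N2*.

N1* ≈ 648, N2* ≈ 316

Setting both brackets to zero gives the nullclines N1 + 0.755N2 = 887 and 0.478N1 + N2 = 626.
Substituting N2 = 626 - 0.478N1 into the first: N1(1 - 0.755·0.478) = 887 - 0.755·626.
So N1* = 414/0.639 = 648, and then N2* = 626 - 0.478·648 = 316.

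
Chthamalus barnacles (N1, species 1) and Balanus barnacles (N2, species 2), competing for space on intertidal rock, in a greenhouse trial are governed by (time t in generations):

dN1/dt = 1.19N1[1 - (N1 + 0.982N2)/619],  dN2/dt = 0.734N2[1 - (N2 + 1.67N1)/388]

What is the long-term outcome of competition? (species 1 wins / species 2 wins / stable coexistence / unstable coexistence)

species 1 excludes species 2

Compare the nullcline intercepts: K1/α12 = 619/0.982 = 630 > K2 = 388; K2/α21 = 388/1.67 = 232 < K1 = 619.
Since the inequalities point opposite ways, species 1 can invade but species 2 cannot.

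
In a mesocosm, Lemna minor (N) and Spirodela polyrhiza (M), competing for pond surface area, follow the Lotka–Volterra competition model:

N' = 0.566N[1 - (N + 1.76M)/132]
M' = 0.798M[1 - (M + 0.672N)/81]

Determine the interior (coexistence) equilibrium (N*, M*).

Setting both brackets to zero gives the nullclines N + 1.76M = 132 and 0.672N + M = 81.
Substituting M = 81 - 0.672N into the first: N(1 - 1.76·0.672) = 132 - 1.76·81.
So N* = -10.6/-0.183 = 57.8, and then M* = 81 - 0.672·57.8 = 42.2.

N* ≈ 57.8, M* ≈ 42.2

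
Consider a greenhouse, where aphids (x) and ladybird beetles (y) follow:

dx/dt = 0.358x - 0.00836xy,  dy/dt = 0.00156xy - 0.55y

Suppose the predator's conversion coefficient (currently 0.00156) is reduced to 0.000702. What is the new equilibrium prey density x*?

x* ≈ 783

At the interior fixed point, setting dy/dt = 0 with y > 0 fixes x* = (predator death rate)/(xy coefficient) — independent of the other coefficients.
With the change, x* = 0.55/0.000702 = 783; it rises from 353.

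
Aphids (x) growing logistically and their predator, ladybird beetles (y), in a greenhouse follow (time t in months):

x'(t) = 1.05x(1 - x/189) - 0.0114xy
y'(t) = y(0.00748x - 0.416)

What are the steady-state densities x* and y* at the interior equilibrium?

From dy/dt = 0 with y > 0: 0.00748x* = 0.416, so x* = 55.6.
Substitute into dx/dt = 0: 1.05(1 - 55.6/189) = 0.0114y*.
The bracket is 0.706, giving y* = 0.741/0.0114 = 65.

x* ≈ 55.6, y* ≈ 65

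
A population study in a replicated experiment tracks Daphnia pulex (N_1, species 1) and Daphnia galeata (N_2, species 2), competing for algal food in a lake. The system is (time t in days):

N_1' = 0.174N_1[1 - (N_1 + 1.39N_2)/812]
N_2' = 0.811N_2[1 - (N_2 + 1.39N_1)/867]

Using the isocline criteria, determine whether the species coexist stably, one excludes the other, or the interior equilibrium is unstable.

unstable coexistence (outcome depends on initial conditions)

Compare the nullcline intercepts: K1/α12 = 812/1.39 = 584 < K2 = 867; K2/α21 = 867/1.39 = 624 < K1 = 812.
Since both are reversed, neither can invade when rare; the interior point is a saddle.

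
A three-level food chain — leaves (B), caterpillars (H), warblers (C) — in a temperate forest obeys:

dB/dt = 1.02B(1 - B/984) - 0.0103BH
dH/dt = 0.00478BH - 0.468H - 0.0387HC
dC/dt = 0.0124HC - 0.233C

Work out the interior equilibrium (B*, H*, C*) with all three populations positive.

From dC/dt = 0: 0.0124H* = 0.233, so H* = 18.8.
From dB/dt = 0: 1.02(1 - B*/984) = 0.0103·18.8, giving B* = 984·(1 - 0.19) = 797.
From dH/dt = 0: 0.00478·797 - 0.468 = 0.0387C*, so C* = 3.34/0.0387 = 86.4.

B* ≈ 797, H* ≈ 18.8, C* ≈ 86.4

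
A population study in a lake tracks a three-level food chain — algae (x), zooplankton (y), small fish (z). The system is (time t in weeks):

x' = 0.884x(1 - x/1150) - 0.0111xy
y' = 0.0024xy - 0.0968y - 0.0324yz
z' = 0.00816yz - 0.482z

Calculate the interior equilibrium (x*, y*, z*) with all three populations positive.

x* ≈ 297, y* ≈ 59.1, z* ≈ 19

From dz/dt = 0: 0.00816y* = 0.482, so y* = 59.1.
From dx/dt = 0: 0.884(1 - x*/1150) = 0.0111·59.1, giving x* = 1150·(1 - 0.742) = 297.
From dy/dt = 0: 0.0024·297 - 0.0968 = 0.0324z*, so z* = 0.616/0.0324 = 19.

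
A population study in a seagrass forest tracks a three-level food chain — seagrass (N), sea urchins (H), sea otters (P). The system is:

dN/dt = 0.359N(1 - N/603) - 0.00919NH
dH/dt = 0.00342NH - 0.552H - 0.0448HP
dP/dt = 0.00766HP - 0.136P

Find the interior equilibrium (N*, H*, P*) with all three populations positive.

N* ≈ 329, H* ≈ 17.8, P* ≈ 12.8

From dP/dt = 0: 0.00766H* = 0.136, so H* = 17.8.
From dN/dt = 0: 0.359(1 - N*/603) = 0.00919·17.8, giving N* = 603·(1 - 0.454) = 329.
From dH/dt = 0: 0.00342·329 - 0.552 = 0.0448P*, so P* = 0.573/0.0448 = 12.8.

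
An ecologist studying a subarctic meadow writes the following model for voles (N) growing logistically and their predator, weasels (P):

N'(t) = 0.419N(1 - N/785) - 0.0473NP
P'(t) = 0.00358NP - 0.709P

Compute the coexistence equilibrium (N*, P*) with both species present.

N* ≈ 198, P* ≈ 6.62

From dP/dt = 0 with P > 0: 0.00358N* = 0.709, so N* = 198.
Substitute into dN/dt = 0: 0.419(1 - 198/785) = 0.0473P*.
The bracket is 0.748, giving P* = 0.313/0.0473 = 6.62.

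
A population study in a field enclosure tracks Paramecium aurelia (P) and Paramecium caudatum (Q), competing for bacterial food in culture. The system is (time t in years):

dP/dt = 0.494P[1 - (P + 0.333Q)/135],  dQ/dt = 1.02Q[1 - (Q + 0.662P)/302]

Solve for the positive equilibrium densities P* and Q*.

Setting both brackets to zero gives the nullclines P + 0.333Q = 135 and 0.662P + Q = 302.
Substituting Q = 302 - 0.662P into the first: P(1 - 0.333·0.662) = 135 - 0.333·302.
So P* = 34.4/0.78 = 44.2, and then Q* = 302 - 0.662·44.2 = 273.

P* ≈ 44.2, Q* ≈ 273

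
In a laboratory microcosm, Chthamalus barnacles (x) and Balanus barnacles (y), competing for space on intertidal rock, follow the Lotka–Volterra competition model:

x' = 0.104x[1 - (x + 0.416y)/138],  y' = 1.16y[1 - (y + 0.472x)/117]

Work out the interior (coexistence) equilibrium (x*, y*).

x* ≈ 111, y* ≈ 64.5

Setting both brackets to zero gives the nullclines x + 0.416y = 138 and 0.472x + y = 117.
Substituting y = 117 - 0.472x into the first: x(1 - 0.416·0.472) = 138 - 0.416·117.
So x* = 89.3/0.804 = 111, and then y* = 117 - 0.472·111 = 64.5.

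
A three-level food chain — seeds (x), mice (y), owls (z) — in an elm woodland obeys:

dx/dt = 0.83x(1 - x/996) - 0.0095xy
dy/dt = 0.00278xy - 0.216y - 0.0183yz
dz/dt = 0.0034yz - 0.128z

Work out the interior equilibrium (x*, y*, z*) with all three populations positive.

From dz/dt = 0: 0.0034y* = 0.128, so y* = 37.6.
From dx/dt = 0: 0.83(1 - x*/996) = 0.0095·37.6, giving x* = 996·(1 - 0.431) = 567.
From dy/dt = 0: 0.00278·567 - 0.216 = 0.0183z*, so z* = 1.36/0.0183 = 74.3.

x* ≈ 567, y* ≈ 37.6, z* ≈ 74.3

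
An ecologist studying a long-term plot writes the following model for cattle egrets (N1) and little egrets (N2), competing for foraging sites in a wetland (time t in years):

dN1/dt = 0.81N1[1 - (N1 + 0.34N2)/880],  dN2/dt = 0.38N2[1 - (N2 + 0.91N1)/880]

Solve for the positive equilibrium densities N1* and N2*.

N1* ≈ 841, N2* ≈ 115

Setting both brackets to zero gives the nullclines N1 + 0.34N2 = 880 and 0.91N1 + N2 = 880.
Substituting N2 = 880 - 0.91N1 into the first: N1(1 - 0.34·0.91) = 880 - 0.34·880.
So N1* = 581/0.691 = 841, and then N2* = 880 - 0.91·841 = 115.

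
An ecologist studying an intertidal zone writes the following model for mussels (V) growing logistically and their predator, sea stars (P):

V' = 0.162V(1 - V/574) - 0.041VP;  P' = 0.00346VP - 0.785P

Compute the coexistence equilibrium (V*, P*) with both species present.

From dP/dt = 0 with P > 0: 0.00346V* = 0.785, so V* = 227.
Substitute into dV/dt = 0: 0.162(1 - 227/574) = 0.041P*.
The bracket is 0.605, giving P* = 0.098/0.041 = 2.39.

V* ≈ 227, P* ≈ 2.39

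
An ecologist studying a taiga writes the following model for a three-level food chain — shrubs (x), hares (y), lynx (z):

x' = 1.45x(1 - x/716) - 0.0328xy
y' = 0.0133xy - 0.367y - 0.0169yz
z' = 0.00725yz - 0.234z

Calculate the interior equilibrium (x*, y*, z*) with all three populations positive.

x* ≈ 193, y* ≈ 32.3, z* ≈ 130

From dz/dt = 0: 0.00725y* = 0.234, so y* = 32.3.
From dx/dt = 0: 1.45(1 - x*/716) = 0.0328·32.3, giving x* = 716·(1 - 0.73) = 193.
From dy/dt = 0: 0.0133·193 - 0.367 = 0.0169z*, so z* = 2.2/0.0169 = 130.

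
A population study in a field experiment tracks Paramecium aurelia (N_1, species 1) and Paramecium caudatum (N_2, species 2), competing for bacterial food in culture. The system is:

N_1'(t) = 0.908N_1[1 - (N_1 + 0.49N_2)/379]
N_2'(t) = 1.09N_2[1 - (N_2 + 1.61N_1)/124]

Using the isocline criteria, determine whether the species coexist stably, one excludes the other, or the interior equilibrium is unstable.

Compare the nullcline intercepts: K1/α12 = 379/0.49 = 773 > K2 = 124; K2/α21 = 124/1.61 = 77 < K1 = 379.
Since the inequalities point opposite ways, species 1 can invade but species 2 cannot.

species 1 excludes species 2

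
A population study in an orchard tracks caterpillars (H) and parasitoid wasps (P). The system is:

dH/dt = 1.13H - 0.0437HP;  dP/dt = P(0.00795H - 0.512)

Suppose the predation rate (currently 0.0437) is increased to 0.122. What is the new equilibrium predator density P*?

At the interior fixed point, setting dH/dt = 0 with H > 0 fixes P* = (prey growth rate)/(HP coefficient) — independent of the other coefficients.
With the change, P* = 1.13/0.122 = 9.26; it falls from 25.9.

P* ≈ 9.26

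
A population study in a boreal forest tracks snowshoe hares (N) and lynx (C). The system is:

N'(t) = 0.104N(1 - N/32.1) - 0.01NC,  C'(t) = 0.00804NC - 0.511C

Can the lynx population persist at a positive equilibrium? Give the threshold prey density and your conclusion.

Threshold N = 63.6; K < 63.6, so no, the predator goes extinct.

The predator equation gives dC/dt > 0 only when N > 0.511/0.00804 = 63.6.
Without the predator, N → K = 32.1. Since 32.1 < 63.6, the predator cannot invade.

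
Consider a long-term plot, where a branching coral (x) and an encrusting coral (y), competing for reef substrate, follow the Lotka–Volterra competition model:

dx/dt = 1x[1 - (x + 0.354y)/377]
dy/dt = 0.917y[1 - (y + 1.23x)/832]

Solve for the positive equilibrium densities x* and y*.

x* ≈ 146, y* ≈ 652

Setting both brackets to zero gives the nullclines x + 0.354y = 377 and 1.23x + y = 832.
Substituting y = 832 - 1.23x into the first: x(1 - 0.354·1.23) = 377 - 0.354·832.
So x* = 82.5/0.565 = 146, and then y* = 832 - 1.23·146 = 652.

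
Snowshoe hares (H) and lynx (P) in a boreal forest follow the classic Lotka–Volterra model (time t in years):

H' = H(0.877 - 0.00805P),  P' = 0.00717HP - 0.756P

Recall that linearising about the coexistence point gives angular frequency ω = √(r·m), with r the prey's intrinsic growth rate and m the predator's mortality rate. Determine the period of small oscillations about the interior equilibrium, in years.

Here r = 0.877 and m = 0.756, so r·m = 0.663.
ω = √0.663 = 0.814 per year, hence T = 2π/ω ≈ 7.72 years.

T ≈ 7.72 years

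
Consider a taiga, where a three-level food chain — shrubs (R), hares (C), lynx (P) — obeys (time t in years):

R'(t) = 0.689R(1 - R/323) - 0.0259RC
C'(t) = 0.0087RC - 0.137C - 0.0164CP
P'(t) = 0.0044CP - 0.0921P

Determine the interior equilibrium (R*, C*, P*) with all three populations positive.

R* ≈ 68.9, C* ≈ 20.9, P* ≈ 28.2

From dP/dt = 0: 0.0044C* = 0.0921, so C* = 20.9.
From dR/dt = 0: 0.689(1 - R*/323) = 0.0259·20.9, giving R* = 323·(1 - 0.787) = 68.9.
From dC/dt = 0: 0.0087·68.9 - 0.137 = 0.0164P*, so P* = 0.462/0.0164 = 28.2.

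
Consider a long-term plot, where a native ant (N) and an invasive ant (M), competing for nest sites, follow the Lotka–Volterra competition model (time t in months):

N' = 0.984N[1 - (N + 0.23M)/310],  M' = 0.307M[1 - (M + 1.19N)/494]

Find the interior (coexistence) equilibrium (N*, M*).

Setting both brackets to zero gives the nullclines N + 0.23M = 310 and 1.19N + M = 494.
Substituting M = 494 - 1.19N into the first: N(1 - 0.23·1.19) = 310 - 0.23·494.
So N* = 196/0.726 = 270, and then M* = 494 - 1.19·270 = 172.

N* ≈ 270, M* ≈ 172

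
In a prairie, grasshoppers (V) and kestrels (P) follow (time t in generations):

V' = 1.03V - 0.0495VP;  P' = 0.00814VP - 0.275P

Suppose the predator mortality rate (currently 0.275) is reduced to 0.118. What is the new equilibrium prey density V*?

V* ≈ 14.5

At the interior fixed point, setting dP/dt = 0 with P > 0 fixes V* = (predator death rate)/(VP coefficient) — independent of the other coefficients.
With the change, V* = 0.118/0.00814 = 14.5; it falls from 33.8.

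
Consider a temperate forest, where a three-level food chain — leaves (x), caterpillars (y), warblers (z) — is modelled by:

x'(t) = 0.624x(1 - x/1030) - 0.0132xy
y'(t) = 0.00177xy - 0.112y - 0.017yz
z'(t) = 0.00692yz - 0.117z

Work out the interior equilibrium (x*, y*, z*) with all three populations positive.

x* ≈ 662, y* ≈ 16.9, z* ≈ 62.3

From dz/dt = 0: 0.00692y* = 0.117, so y* = 16.9.
From dx/dt = 0: 0.624(1 - x*/1030) = 0.0132·16.9, giving x* = 1030·(1 - 0.358) = 662.
From dy/dt = 0: 0.00177·662 - 0.112 = 0.017z*, so z* = 1.06/0.017 = 62.3.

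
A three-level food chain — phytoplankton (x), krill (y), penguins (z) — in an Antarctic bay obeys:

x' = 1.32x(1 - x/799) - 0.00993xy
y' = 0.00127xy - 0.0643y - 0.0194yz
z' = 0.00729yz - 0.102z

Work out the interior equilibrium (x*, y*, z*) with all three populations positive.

x* ≈ 715, y* ≈ 14, z* ≈ 43.5

From dz/dt = 0: 0.00729y* = 0.102, so y* = 14.
From dx/dt = 0: 1.32(1 - x*/799) = 0.00993·14, giving x* = 799·(1 - 0.105) = 715.
From dy/dt = 0: 0.00127·715 - 0.0643 = 0.0194z*, so z* = 0.844/0.0194 = 43.5.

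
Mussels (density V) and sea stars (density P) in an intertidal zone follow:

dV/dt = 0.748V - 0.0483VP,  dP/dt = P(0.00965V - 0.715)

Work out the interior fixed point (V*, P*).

V* ≈ 74.1, P* ≈ 15.5

Set dP/dt = 0 with P > 0: 0.00965V - 0.715 = 0, so V* = 0.715/0.00965 = 74.1.
Set dV/dt = 0 with V > 0: 0.748 - 0.0483P = 0, so P* = 0.748/0.0483 = 15.5.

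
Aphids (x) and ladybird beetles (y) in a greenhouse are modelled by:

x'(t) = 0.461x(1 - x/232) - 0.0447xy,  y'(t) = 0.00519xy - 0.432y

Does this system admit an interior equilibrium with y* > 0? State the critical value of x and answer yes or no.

Threshold x = 83.2; K > 83.2, so yes, the predator persists.

The predator equation gives dy/dt > 0 only when x > 0.432/0.00519 = 83.2.
Without the predator, x → K = 232. Since 232 > 83.2, the predator can invade and persist.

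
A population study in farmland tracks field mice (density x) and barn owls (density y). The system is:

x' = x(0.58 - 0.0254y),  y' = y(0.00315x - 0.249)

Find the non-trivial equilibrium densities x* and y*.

x* ≈ 79, y* ≈ 22.8

Set dy/dt = 0 with y > 0: 0.00315x - 0.249 = 0, so x* = 0.249/0.00315 = 79.
Set dx/dt = 0 with x > 0: 0.58 - 0.0254y = 0, so y* = 0.58/0.0254 = 22.8.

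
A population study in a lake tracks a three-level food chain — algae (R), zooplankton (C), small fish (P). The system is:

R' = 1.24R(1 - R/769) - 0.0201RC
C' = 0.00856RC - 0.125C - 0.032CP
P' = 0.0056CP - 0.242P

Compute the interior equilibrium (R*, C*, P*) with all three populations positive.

From dP/dt = 0: 0.0056C* = 0.242, so C* = 43.2.
From dR/dt = 0: 1.24(1 - R*/769) = 0.0201·43.2, giving R* = 769·(1 - 0.7) = 230.
From dC/dt = 0: 0.00856·230 - 0.125 = 0.032P*, so P* = 1.85/0.032 = 57.7.

R* ≈ 230, C* ≈ 43.2, P* ≈ 57.7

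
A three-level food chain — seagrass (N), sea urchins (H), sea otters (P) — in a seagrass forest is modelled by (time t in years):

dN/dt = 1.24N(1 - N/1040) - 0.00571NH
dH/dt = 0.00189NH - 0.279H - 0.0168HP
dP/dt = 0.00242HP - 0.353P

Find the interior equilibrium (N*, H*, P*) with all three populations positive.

From dP/dt = 0: 0.00242H* = 0.353, so H* = 146.
From dN/dt = 0: 1.24(1 - N*/1040) = 0.00571·146, giving N* = 1040·(1 - 0.672) = 341.
From dH/dt = 0: 0.00189·341 - 0.279 = 0.0168P*, so P* = 0.366/0.0168 = 21.8.

N* ≈ 341, H* ≈ 146, P* ≈ 21.8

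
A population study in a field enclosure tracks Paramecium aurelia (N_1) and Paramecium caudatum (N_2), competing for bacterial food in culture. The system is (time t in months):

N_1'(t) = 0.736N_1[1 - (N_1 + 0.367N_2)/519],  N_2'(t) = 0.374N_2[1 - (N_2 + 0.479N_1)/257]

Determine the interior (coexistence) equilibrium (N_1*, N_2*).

N_1* ≈ 515, N_2* ≈ 10.2

Setting both brackets to zero gives the nullclines N_1 + 0.367N_2 = 519 and 0.479N_1 + N_2 = 257.
Substituting N_2 = 257 - 0.479N_1 into the first: N_1(1 - 0.367·0.479) = 519 - 0.367·257.
So N_1* = 425/0.824 = 515, and then N_2* = 257 - 0.479·515 = 10.2.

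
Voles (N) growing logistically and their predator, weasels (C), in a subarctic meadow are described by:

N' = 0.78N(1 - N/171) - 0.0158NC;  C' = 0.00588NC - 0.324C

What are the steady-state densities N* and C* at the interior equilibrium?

N* ≈ 55.1, C* ≈ 33.5

From dC/dt = 0 with C > 0: 0.00588N* = 0.324, so N* = 55.1.
Substitute into dN/dt = 0: 0.78(1 - 55.1/171) = 0.0158C*.
The bracket is 0.678, giving C* = 0.529/0.0158 = 33.5.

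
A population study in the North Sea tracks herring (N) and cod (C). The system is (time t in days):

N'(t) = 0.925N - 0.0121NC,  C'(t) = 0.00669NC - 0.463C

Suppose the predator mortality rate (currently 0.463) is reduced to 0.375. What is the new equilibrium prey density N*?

At the interior fixed point, setting dC/dt = 0 with C > 0 fixes N* = (predator death rate)/(NC coefficient) — independent of the other coefficients.
With the change, N* = 0.375/0.00669 = 56.1; it falls from 69.2.

N* ≈ 56.1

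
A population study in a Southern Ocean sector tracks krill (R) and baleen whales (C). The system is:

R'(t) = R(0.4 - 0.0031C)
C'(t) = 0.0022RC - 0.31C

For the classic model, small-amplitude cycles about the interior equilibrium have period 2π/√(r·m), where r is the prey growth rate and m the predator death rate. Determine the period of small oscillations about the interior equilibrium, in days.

T ≈ 17.8 days

Here r = 0.4 and m = 0.31, so r·m = 0.124.
ω = √0.124 = 0.352 per day, hence T = 2π/ω ≈ 17.8 days.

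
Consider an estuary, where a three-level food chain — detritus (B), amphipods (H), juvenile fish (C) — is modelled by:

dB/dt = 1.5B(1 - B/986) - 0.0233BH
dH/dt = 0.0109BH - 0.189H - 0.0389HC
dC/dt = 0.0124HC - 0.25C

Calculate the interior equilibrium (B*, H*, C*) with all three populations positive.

B* ≈ 677, H* ≈ 20.2, C* ≈ 185

From dC/dt = 0: 0.0124H* = 0.25, so H* = 20.2.
From dB/dt = 0: 1.5(1 - B*/986) = 0.0233·20.2, giving B* = 986·(1 - 0.313) = 677.
From dH/dt = 0: 0.0109·677 - 0.189 = 0.0389C*, so C* = 7.19/0.0389 = 185.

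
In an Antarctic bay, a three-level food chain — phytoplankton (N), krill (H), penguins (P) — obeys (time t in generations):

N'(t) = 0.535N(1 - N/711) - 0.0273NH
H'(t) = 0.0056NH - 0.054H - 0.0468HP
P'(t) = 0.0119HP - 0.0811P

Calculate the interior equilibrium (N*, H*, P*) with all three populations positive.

From dP/dt = 0: 0.0119H* = 0.0811, so H* = 6.82.
From dN/dt = 0: 0.535(1 - N*/711) = 0.0273·6.82, giving N* = 711·(1 - 0.348) = 464.
From dH/dt = 0: 0.0056·464 - 0.054 = 0.0468P*, so P* = 2.54/0.0468 = 54.3.

N* ≈ 464, H* ≈ 6.82, P* ≈ 54.3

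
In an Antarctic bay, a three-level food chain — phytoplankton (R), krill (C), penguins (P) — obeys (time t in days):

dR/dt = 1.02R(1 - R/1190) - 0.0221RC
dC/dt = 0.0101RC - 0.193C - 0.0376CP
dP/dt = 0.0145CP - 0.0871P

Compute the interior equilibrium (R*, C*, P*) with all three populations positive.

From dP/dt = 0: 0.0145C* = 0.0871, so C* = 6.01.
From dR/dt = 0: 1.02(1 - R*/1190) = 0.0221·6.01, giving R* = 1190·(1 - 0.13) = 1040.
From dC/dt = 0: 0.0101·1040 - 0.193 = 0.0376P*, so P* = 10.3/0.0376 = 273.

R* ≈ 1040, C* ≈ 6.01, P* ≈ 273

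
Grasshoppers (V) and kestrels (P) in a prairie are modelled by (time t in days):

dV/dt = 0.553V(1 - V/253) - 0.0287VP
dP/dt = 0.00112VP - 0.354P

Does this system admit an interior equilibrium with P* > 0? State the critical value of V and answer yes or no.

The predator equation gives dP/dt > 0 only when V > 0.354/0.00112 = 316.
Without the predator, V → K = 253. Since 253 < 316, the predator cannot invade.

Threshold V = 316; K < 316, so no, the predator goes extinct.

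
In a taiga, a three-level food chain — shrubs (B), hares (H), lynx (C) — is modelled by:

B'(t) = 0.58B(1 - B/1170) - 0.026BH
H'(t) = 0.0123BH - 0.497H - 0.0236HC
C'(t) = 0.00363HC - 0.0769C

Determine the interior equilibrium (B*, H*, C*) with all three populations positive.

B* ≈ 58.9, H* ≈ 21.2, C* ≈ 9.64

From dC/dt = 0: 0.00363H* = 0.0769, so H* = 21.2.
From dB/dt = 0: 0.58(1 - B*/1170) = 0.026·21.2, giving B* = 1170·(1 - 0.95) = 58.9.
From dH/dt = 0: 0.0123·58.9 - 0.497 = 0.0236C*, so C* = 0.228/0.0236 = 9.64.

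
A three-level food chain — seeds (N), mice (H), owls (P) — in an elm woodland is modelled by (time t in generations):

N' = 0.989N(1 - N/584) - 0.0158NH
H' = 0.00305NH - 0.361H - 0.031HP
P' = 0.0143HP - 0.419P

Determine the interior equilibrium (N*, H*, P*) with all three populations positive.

From dP/dt = 0: 0.0143H* = 0.419, so H* = 29.3.
From dN/dt = 0: 0.989(1 - N*/584) = 0.0158·29.3, giving N* = 584·(1 - 0.468) = 311.
From dH/dt = 0: 0.00305·311 - 0.361 = 0.031P*, so P* = 0.586/0.031 = 18.9.

N* ≈ 311, H* ≈ 29.3, P* ≈ 18.9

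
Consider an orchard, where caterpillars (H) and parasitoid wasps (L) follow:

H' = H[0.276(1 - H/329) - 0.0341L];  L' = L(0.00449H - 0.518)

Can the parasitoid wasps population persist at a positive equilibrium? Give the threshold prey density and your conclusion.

The predator equation gives dL/dt > 0 only when H > 0.518/0.00449 = 115.
Without the predator, H → K = 329. Since 329 > 115, the predator can invade and persist.

Threshold H = 115; K > 115, so yes, the predator persists.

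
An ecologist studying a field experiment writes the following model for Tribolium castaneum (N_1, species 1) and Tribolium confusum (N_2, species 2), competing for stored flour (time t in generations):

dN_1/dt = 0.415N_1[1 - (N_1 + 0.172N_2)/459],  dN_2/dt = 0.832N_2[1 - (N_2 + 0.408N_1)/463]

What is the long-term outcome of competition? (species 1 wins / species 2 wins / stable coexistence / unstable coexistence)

Compare the nullcline intercepts: K1/α12 = 459/0.172 = 2670 > K2 = 463; K2/α21 = 463/0.408 = 1130 > K1 = 459.
Since both inequalities hold, each species can invade when rare, so the interior equilibrium is stable.

stable coexistence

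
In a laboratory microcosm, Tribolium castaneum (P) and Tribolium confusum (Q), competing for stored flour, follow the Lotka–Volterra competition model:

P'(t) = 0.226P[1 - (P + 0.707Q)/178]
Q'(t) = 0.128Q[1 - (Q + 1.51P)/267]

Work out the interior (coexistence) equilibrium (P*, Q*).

P* ≈ 159, Q* ≈ 26.3

Setting both brackets to zero gives the nullclines P + 0.707Q = 178 and 1.51P + Q = 267.
Substituting Q = 267 - 1.51P into the first: P(1 - 0.707·1.51) = 178 - 0.707·267.
So P* = -10.8/-0.0676 = 159, and then Q* = 267 - 1.51·159 = 26.3.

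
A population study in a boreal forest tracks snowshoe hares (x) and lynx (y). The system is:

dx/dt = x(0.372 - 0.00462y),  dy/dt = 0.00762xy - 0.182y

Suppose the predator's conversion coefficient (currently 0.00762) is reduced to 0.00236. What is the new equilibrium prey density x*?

At the interior fixed point, setting dy/dt = 0 with y > 0 fixes x* = (predator death rate)/(xy coefficient) — independent of the other coefficients.
With the change, x* = 0.182/0.00236 = 77.1; it rises from 23.9.

x* ≈ 77.1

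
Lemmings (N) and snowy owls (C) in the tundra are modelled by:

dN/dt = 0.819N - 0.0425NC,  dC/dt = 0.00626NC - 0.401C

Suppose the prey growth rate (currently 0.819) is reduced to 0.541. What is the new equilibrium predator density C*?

At the interior fixed point, setting dN/dt = 0 with N > 0 fixes C* = (prey growth rate)/(NC coefficient) — independent of the other coefficients.
With the change, C* = 0.541/0.0425 = 12.7; it falls from 19.3.

C* ≈ 12.7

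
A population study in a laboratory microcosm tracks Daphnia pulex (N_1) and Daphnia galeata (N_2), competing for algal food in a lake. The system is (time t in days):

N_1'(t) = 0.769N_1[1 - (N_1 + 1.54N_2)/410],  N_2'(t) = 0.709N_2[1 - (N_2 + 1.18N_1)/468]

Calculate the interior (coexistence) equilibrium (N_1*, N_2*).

N_1* ≈ 380, N_2* ≈ 19.3

Setting both brackets to zero gives the nullclines N_1 + 1.54N_2 = 410 and 1.18N_1 + N_2 = 468.
Substituting N_2 = 468 - 1.18N_1 into the first: N_1(1 - 1.54·1.18) = 410 - 1.54·468.
So N_1* = -311/-0.817 = 380, and then N_2* = 468 - 1.18·380 = 19.3.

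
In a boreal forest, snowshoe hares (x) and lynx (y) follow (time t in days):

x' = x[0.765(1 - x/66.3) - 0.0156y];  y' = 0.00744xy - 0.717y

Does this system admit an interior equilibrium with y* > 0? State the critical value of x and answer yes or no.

The predator equation gives dy/dt > 0 only when x > 0.717/0.00744 = 96.4.
Without the predator, x → K = 66.3. Since 66.3 < 96.4, the predator cannot invade.

Threshold x = 96.4; K < 96.4, so no, the predator goes extinct.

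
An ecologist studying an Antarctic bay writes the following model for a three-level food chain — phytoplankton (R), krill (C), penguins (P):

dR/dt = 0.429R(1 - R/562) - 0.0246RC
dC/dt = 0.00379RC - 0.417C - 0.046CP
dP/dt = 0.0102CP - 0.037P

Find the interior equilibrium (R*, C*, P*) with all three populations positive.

R* ≈ 445, C* ≈ 3.63, P* ≈ 27.6

From dP/dt = 0: 0.0102C* = 0.037, so C* = 3.63.
From dR/dt = 0: 0.429(1 - R*/562) = 0.0246·3.63, giving R* = 562·(1 - 0.208) = 445.
From dC/dt = 0: 0.00379·445 - 0.417 = 0.046P*, so P* = 1.27/0.046 = 27.6.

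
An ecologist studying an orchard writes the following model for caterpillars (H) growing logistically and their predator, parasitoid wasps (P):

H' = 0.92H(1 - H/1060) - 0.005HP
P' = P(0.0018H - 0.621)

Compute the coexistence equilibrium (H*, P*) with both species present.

From dP/dt = 0 with P > 0: 0.0018H* = 0.621, so H* = 345.
Substitute into dH/dt = 0: 0.92(1 - 345/1060) = 0.005P*.
The bracket is 0.675, giving P* = 0.621/0.005 = 124.

H* ≈ 345, P* ≈ 124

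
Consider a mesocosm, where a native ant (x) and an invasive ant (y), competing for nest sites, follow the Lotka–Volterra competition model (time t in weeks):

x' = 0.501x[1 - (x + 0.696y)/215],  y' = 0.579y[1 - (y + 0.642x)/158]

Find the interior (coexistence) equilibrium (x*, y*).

Setting both brackets to zero gives the nullclines x + 0.696y = 215 and 0.642x + y = 158.
Substituting y = 158 - 0.642x into the first: x(1 - 0.696·0.642) = 215 - 0.696·158.
So x* = 105/0.553 = 190, and then y* = 158 - 0.642·190 = 36.1.

x* ≈ 190, y* ≈ 36.1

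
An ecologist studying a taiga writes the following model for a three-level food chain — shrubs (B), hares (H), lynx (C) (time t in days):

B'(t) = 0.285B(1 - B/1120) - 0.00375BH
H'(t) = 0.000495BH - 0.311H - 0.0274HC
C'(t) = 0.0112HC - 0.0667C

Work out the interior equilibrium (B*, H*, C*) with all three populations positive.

From dC/dt = 0: 0.0112H* = 0.0667, so H* = 5.96.
From dB/dt = 0: 0.285(1 - B*/1120) = 0.00375·5.96, giving B* = 1120·(1 - 0.0784) = 1030.
From dH/dt = 0: 0.000495·1030 - 0.311 = 0.0274C*, so C* = 0.2/0.0274 = 7.3.

B* ≈ 1030, H* ≈ 5.96, C* ≈ 7.3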